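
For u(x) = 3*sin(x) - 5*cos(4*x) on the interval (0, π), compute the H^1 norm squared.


||u||_{H^1(0,π)}^2 = 68 + 443*π/2

u'(x) = 20*sin(4*x) + 3*cos(x).
Expand u² and (u')² and integrate term by term on (0, π), using: for integers n ≥ 1, ∫_0^π sin²(nx) dx = ∫_0^π cos²(nx) dx = π/2; for n ≠ n', ∫_0^π sin(nx)sin(n'x) dx = ∫_0^π cos(nx)cos(n'x) dx = 0; and by product-to-sum, ∫_0^π sin(nx)cos(n'x) dx = ½∫_0^π [sin((n+n')x) + sin((n−n')x)] dx, which is 0 when n+n' is even and 2n/(n²−n'²) when n+n' is odd (it need not vanish on (0, π)).
  u² squared terms: (-5)²·∫cos(4x)² dx = 25·π/2 = 25*π/2;  (3)²·∫sin(x)² dx = 9·π/2 = 9*π/2.
  u² cross terms: 2·(-5)·(3)·∫cos(4x)·sin(x) dx = -30·(-2/15) = 4.
  So ∫_0^π u² dx = 25*π/2 + 9*π/2 + 4 = 4 + 17*π.
  (u')² squared terms: (3)²·∫cos(x)² dx = 9·π/2 = 9*π/2;  (20)²·∫sin(4x)² dx = 400·π/2 = 200*π.
  (u')² cross terms: 2·(3)·(20)·∫cos(x)·sin(4x) dx = 120·(8/15) = 64.
  So ∫_0^π (u')² dx = 9*π/2 + 200*π + 64 = 64 + 409*π/2.
||u||_{H^1}^2 = (4 + 17*π) + (64 + 409*π/2) = 68 + 443*π/2.


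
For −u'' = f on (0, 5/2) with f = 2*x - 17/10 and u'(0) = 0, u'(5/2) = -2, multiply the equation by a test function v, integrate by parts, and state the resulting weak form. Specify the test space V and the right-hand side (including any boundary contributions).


V = H^1(0, 5/2) (v unrestricted at boundary; u is determined up to an additive constant); weak form: ∫_0^5/2 u'v' dx = ∫_0^5/2 (2*x - 17/10) v dx − 2·v(5/2) for all v ∈ V.

Multiply both sides by a test function v and integrate from 0 to 5/2:
  ∫_0^5/2 −u''(x) v(x) dx = ∫_0^5/2 f(x) v(x) dx.
Integrate the LHS by parts once:
  ∫_0^5/2 −u'' v dx = −[u'(x) v(x)]_0^5/2 + ∫_0^5/2 u'(x) v'(x) dx.
Thus ∫_0^5/2 u'(x) v'(x) dx = ∫_0^5/2 f(x) v(x) dx + [u'(x) v(x)]_0^5/2.
Choose V so that boundary terms are either known or forced to vanish.
u has inhomogeneous Neumann u'(0) = 0, u'(5/2) = -2. [u' v]_0^5/2 = (-2)·v(5/2) − (0)·v(0) = − 2·v(5/2). Take V = H^1(0, 5/2); boundary term becomes part of RHS.
Weak formulation: find u (satisfying any essential BC) such that ∫_0^5/2 u'(x) v'(x) dx = ∫_0^5/2 f v dx − 2·v(5/2) for all v ∈ V (Neumann data are natural BCs: they enter the RHS as boundary terms).
Substituting f(x) = 2*x - 17/10, the right-hand side is ∫_0^5/2 (2*x - 17/10) v dx − 2·v(5/2).
Compatibility check (pure Neumann): taking v ≡ 1 ∈ V gives 0 = ∫_0^5/2 f dx + (-2) − (0), i.e. ∫_0^5/2 f dx must equal u'(0) − u'(5/2) = 2. Indeed ∫_0^5/2 (2*x - 17/10) dx = 2, so the data are compatible. The solution is then unique only up to an additive constant (fix it e.g. by requiring ∫_0^5/2 u dx = 0).


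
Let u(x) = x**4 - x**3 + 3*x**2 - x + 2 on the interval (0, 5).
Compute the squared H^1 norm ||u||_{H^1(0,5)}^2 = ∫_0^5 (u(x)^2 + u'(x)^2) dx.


||u||_{H^1}^2 = 83512775/252

The H^1 norm (squared) on an interval (0, L) is
  ||u||_{H^1}^2 = ∫_0^L u(x)^2 dx + ∫_0^L u'(x)^2 dx.
Compute u'(x) = 4*x**3 - 3*x**2 + 6*x - 1.
Then u(x)^2 = x**8 - 2*x**7 + 7*x**6 - 8*x**5 + 15*x**4 - 10*x**3 + 13*x**2 - 4*x + 4 and u'(x)^2 = 16*x**6 - 24*x**5 + 57*x**4 - 44*x**3 + 42*x**2 - 12*x + 1.
Integrate each monomial from 0 to 5 using ∫_0^5 c·x^n dx = c·5^(n+1)/(n+1):
  ∫_0^5 u(x)^2 dx = ∫_0^5 (x^8 - 2*x^7 + 7*x^6 - 8*x^5 + 15*x^4 - 10*x^3 + 13*x^2 - 4*x + 4) dx. Term by term:
    ∫_0^5 x^8 dx = 1953125/9;  ∫_0^5 -2*x^7 dx = -390625/4;  ∫_0^5 7*x^6 dx = 78125;
    ∫_0^5 -8*x^5 dx = -62500/3;  ∫_0^5 15*x^4 dx = 9375;  ∫_0^5 -10*x^3 dx = -3125/2;
    ∫_0^5 13*x^2 dx = 1625/3;  ∫_0^5 -4*x dx = -50;  ∫_0^5 4 dx = 20.
  Sum: 1953125/9 − 390625/4 + 78125 − 62500/3 + 9375 − 3125/2 + 1625/3 − 50 + 20 = 6659045/36.
  ∫_0^5 u'(x)^2 dx = ∫_0^5 (16*x^6 - 24*x^5 + 57*x^4 - 44*x^3 + 42*x^2 - 12*x + 1) dx. Term by term:
    ∫_0^5 16*x^6 dx = 1250000/7;  ∫_0^5 -24*x^5 dx = -62500;  ∫_0^5 57*x^4 dx = 35625;
    ∫_0^5 -44*x^3 dx = -6875;  ∫_0^5 42*x^2 dx = 1750;  ∫_0^5 -12*x dx = -150;
    ∫_0^5 1 dx = 5.
  Sum: 1250000/7 − 62500 + 35625 − 6875 + 1750 − 150 + 5 = 1024985/7.
Adding: ||u||_{H^1}^2 = 6659045/36 + 1024985/7 = 83512775/252.


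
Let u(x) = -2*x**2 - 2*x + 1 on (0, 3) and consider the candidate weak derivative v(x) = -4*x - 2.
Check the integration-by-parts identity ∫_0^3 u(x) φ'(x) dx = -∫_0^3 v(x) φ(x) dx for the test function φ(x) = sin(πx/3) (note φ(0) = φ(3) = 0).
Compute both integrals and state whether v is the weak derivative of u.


LHS = 48/π, RHS = 48/π. Yes, v = u' weakly.

u(x) = -2*x**2 - 2*x + 1, classical derivative u'(x) = -4*x - 2.
φ(x) = sin(πx/3), so φ'(x) = π*cos(π*x/3)/3.
Note φ(0) = φ(3) = 0, so the boundary term u·φ vanishes.
LHS = ∫_0^3 u(x) φ'(x) dx = ∫_0^3 (-2*π*x^2*cos(π*x/3)/3 - 2*π*x*cos(π*x/3)/3 + π*cos(π*x/3)/3) dx. Term by term:
  ∫_0^3 π*cos(π*x/3)/3 dx = 0;  ∫_0^3 -2*π*x*cos(π*x/3)/3 dx = 12/π;  ∫_0^3 -2*π*x^2*cos(π*x/3)/3 dx = 36/π.
Sum: 0 + 12/π + 36/π = 48/π.
So LHS = 48/π.
∫_0^3 v(x) φ(x) dx = ∫_0^3 (-4*x*sin(π*x/3) - 2*sin(π*x/3)) dx. Term by term:
  ∫_0^3 -2*sin(π*x/3) dx = -12/π;  ∫_0^3 -4*x*sin(π*x/3) dx = -36/π.
Sum: -12/π − 36/π = -48/π.
So RHS = -∫_0^3 v(x) φ(x) dx = 48/π.
LHS = RHS, so the identity holds for this test φ.
Moreover u is smooth here and v(x) = u'(x) = -4*x - 2 pointwise, so the identity holds for every test function. Hence v is the weak derivative of u.


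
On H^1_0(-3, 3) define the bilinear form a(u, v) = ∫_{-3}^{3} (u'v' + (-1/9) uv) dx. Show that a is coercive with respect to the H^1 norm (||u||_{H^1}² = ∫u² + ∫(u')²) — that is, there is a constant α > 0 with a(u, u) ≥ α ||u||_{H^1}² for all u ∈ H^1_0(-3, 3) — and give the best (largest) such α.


α = (-4 + π^2)/(π^2 + 36)

Coercivity of a(·,·) on H^1_0(-3, 3) means a(u, u) ≥ α ||u||_{H^1}² for every u ∈ H^1_0.
The interval has length L = 6, and Poincaré/coercivity depend only on L. Here a(u, u) = ∫(u')² + (-1/9)·∫u².
Here c = -1/9 < 0 with |c| < (π/L)² = π^2/36, so coercivity still holds. The condition a(u,u) ≥ α||u||_{H^1}² reads (1−α)∫(u')² ≥ (α−c)∫u². Any admissible α is ≤ 1 (rapidly oscillating u have ∫u²/∫(u')² → 0), and α = 1 would force 0 ≥ (1−c)∫u², impossible since c < 1; so 1−α > 0. By the sharp Poincaré inequality on H^1_0 of an interval of length L, ∫(u')² ≥ (π/L)²∫u² with equality for the first sine mode sin(π(x−x₀)/L) (x₀ the left endpoint), so the inequality holds for all u iff (1−α)(π/L)² ≥ α − c, i.e. α ≤ ((π/L)² + c)/((π/L)² + 1) = (1 + c(L/π)²)/(1 + (L/π)²). (Direct route, valid since c ≤ 0: Poincaré gives c∫u² ≥ c(L/π)²∫(u')², so a(u,u) ≥ (1 + c(L/π)²)∫(u')², while ||u||_{H^1}² ≤ (1 + (L/π)²)∫(u')²; dividing yields the same α.) With (π/L)² = π^2/36 and c = -1/9, the largest admissible constant is α = ((π/L)² + c)/((π/L)² + 1).
Simplifying, α = (-4 + π^2)/(π^2 + 36).


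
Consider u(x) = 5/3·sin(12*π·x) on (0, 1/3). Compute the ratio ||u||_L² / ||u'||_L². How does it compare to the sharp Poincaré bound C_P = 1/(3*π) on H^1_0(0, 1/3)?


||u||_L² / ||u'||_L² = 1/(12*π) < C_P = 1/(3*π).

u(x) = 5/3·sin(12*π·x), so u'(x) = 20*π*cos(12*π*x).
Writing u(x) = A·sin(kπx/L) with A = 5/3 and k = 4, use ∫_0^L sin²(kπx/L) dx = L/2 and ∫_0^L cos²(kπx/L) dx = L/2.
u² = 25/9·sin²(12*π·x) and (u')² = 400*π^2·cos²(12*π·x), and each of sin², cos² integrates to L/2 = 1/6 over (0, 1/3).
∫_0^1/3 u² dx = 25/54, so ||u||_L² = 5*sqrt(6)/18.
∫_0^1/3 (u')² dx = 200*π^2/3, so ||u'||_L² = 10*sqrt(6)*π/3.
Ratio ||u||_L² / ||u'||_L² = 1/(12*π).
Sharp Poincaré constant on H^1_0(0, 1/3) is C_P = L/π = 1/(3*π), achieved by sin(3*π·x).
This is the k = 4 harmonic; the ratio L/(kπ) is strictly less than C_P = L/π, consistent with the sharp inequality ||u||_L² ≤ C_P ||u'||_L².


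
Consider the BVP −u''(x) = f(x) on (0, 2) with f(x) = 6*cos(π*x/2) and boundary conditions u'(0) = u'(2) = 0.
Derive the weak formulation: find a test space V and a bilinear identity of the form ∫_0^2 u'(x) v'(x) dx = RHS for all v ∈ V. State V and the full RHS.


V = H^1(0, 2) (no boundary constraint on v; u is determined up to an additive constant); weak form: ∫_0^2 u'v' dx = ∫_0^2 (6*cos(π*x/2)) v dx for all v ∈ V.

Multiply both sides by a test function v and integrate from 0 to 2:
  ∫_0^2 −u''(x) v(x) dx = ∫_0^2 f(x) v(x) dx.
Integrate the LHS by parts once:
  ∫_0^2 −u'' v dx = −[u'(x) v(x)]_0^2 + ∫_0^2 u'(x) v'(x) dx.
Thus ∫_0^2 u'(x) v'(x) dx = ∫_0^2 f(x) v(x) dx + [u'(x) v(x)]_0^2.
Choose V so that boundary terms are either known or forced to vanish.
u has homogeneous Neumann: u'(0) = u'(2) = 0. So [u' v]_0^2 = 0·v(2) − 0·v(0) = 0 for any v; take V = H^1(0, 2).
Weak formulation: find u (satisfying any essential BC) such that ∫_0^2 u'(x) v'(x) dx = ∫_0^2 f v dx for all v ∈ V (homogeneous Neumann, so boundary terms vanish).
Substituting f(x) = 6*cos(π*x/2), the right-hand side is ∫_0^2 (6*cos(π*x/2)) v dx.
Compatibility check (pure Neumann): taking v ≡ 1 ∈ V gives 0 = ∫_0^2 f dx + (0) − (0), i.e. ∫_0^2 f dx must equal u'(0) − u'(2) = 0. Indeed ∫_0^2 (6*cos(π*x/2)) dx = 0, so the data are compatible. The solution is then unique only up to an additive constant (fix it e.g. by requiring ∫_0^2 u dx = 0).


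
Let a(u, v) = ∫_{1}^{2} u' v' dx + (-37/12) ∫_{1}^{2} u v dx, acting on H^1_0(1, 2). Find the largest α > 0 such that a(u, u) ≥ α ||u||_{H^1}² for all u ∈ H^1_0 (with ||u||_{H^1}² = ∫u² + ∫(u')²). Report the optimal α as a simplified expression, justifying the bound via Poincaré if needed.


α = (-37/12 + π^2)/(1 + π^2)

Coercivity of a(·,·) on H^1_0(1, 2) means a(u, u) ≥ α ||u||_{H^1}² for every u ∈ H^1_0.
The interval has length L = 1, and Poincaré/coercivity depend only on L. Here a(u, u) = ∫(u')² + (-37/12)·∫u².
Here c = -37/12 < 0 with |c| < (π/L)² = π^2, so coercivity still holds. The condition a(u,u) ≥ α||u||_{H^1}² reads (1−α)∫(u')² ≥ (α−c)∫u². Any admissible α is ≤ 1 (rapidly oscillating u have ∫u²/∫(u')² → 0), and α = 1 would force 0 ≥ (1−c)∫u², impossible since c < 1; so 1−α > 0. By the sharp Poincaré inequality on H^1_0 of an interval of length L, ∫(u')² ≥ (π/L)²∫u² with equality for the first sine mode sin(π(x−x₀)/L) (x₀ the left endpoint), so the inequality holds for all u iff (1−α)(π/L)² ≥ α − c, i.e. α ≤ ((π/L)² + c)/((π/L)² + 1) = (1 + c(L/π)²)/(1 + (L/π)²). (Direct route, valid since c ≤ 0: Poincaré gives c∫u² ≥ c(L/π)²∫(u')², so a(u,u) ≥ (1 + c(L/π)²)∫(u')², while ||u||_{H^1}² ≤ (1 + (L/π)²)∫(u')²; dividing yields the same α.) With (π/L)² = π^2 and c = -37/12, the largest admissible constant is α = ((π/L)² + c)/((π/L)² + 1).
Simplifying, α = (-37/12 + π^2)/(1 + π^2).


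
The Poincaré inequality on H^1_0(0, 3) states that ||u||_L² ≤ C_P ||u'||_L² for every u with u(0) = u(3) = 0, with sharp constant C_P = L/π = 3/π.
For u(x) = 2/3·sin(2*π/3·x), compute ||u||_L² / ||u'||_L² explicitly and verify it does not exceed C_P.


||u||_L² / ||u'||_L² = 3/(2*π) < C_P = 3/π.

u(x) = 2/3·sin(2*π/3·x), so u'(x) = 4*π*cos(2*π*x/3)/9.
Writing u(x) = A·sin(kπx/L) with A = 2/3 and k = 2, use ∫_0^L sin²(kπx/L) dx = L/2 and ∫_0^L cos²(kπx/L) dx = L/2.
u² = 4/9·sin²(2*π/3·x) and (u')² = 16*π^2/81·cos²(2*π/3·x), and each of sin², cos² integrates to L/2 = 3/2 over (0, 3).
∫_0^3 u² dx = 2/3, so ||u||_L² = sqrt(6)/3.
∫_0^3 (u')² dx = 8*π^2/27, so ||u'||_L² = 2*sqrt(6)*π/9.
Ratio ||u||_L² / ||u'||_L² = 3/(2*π).
Sharp Poincaré constant on H^1_0(0, 3) is C_P = L/π = 3/π, achieved by sin(π/3·x).
This is the k = 2 harmonic; the ratio L/(kπ) is strictly less than C_P = L/π, consistent with the sharp inequality ||u||_L² ≤ C_P ||u'||_L².


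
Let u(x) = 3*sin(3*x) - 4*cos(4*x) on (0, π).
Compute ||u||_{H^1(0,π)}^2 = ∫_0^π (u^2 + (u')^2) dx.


||u||_{H^1(0,π)}^2 = 2448/7 + 181*π

u'(x) = 16*sin(4*x) + 9*cos(3*x).
Expand u² and (u')² and integrate term by term on (0, π), using: for integers n ≥ 1, ∫_0^π sin²(nx) dx = ∫_0^π cos²(nx) dx = π/2; for n ≠ n', ∫_0^π sin(nx)sin(n'x) dx = ∫_0^π cos(nx)cos(n'x) dx = 0; and by product-to-sum, ∫_0^π sin(nx)cos(n'x) dx = ½∫_0^π [sin((n+n')x) + sin((n−n')x)] dx, which is 0 when n+n' is even and 2n/(n²−n'²) when n+n' is odd (it need not vanish on (0, π)).
  u² squared terms: (-4)²·∫cos(4x)² dx = 16·π/2 = 8*π;  (3)²·∫sin(3x)² dx = 9·π/2 = 9*π/2.
  u² cross terms: 2·(-4)·(3)·∫cos(4x)·sin(3x) dx = -24·(-6/7) = 144/7.
  So ∫_0^π u² dx = 8*π + 9*π/2 + 144/7 = 144/7 + 25*π/2.
  (u')² squared terms: (9)²·∫cos(3x)² dx = 81·π/2 = 81*π/2;  (16)²·∫sin(4x)² dx = 256·π/2 = 128*π.
  (u')² cross terms: 2·(9)·(16)·∫cos(3x)·sin(4x) dx = 288·(8/7) = 2304/7.
  So ∫_0^π (u')² dx = 81*π/2 + 128*π + 2304/7 = 2304/7 + 337*π/2.
||u||_{H^1}^2 = (144/7 + 25*π/2) + (2304/7 + 337*π/2) = 2448/7 + 181*π.


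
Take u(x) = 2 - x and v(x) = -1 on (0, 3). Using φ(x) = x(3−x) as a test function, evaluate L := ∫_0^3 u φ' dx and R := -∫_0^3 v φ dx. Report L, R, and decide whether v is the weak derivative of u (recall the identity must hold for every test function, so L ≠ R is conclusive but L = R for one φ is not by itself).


LHS = 9/2, RHS = 9/2. Yes, v = u' weakly.

u(x) = 2 - x, classical derivative u'(x) = -1.
φ(x) = x(3−x), so φ'(x) = 3 - 2*x.
Note φ(0) = φ(3) = 0, so the boundary term u·φ vanishes.
LHS = ∫_0^3 u(x) φ'(x) dx = ∫_0^3 (2*x^2 - 7*x + 6) dx. Term by term:
  ∫_0^3 2*x^2 dx = 18;  ∫_0^3 -7*x dx = -63/2;  ∫_0^3 6 dx = 18.
Sum: 18 − 63/2 + 18 = 9/2.
So LHS = 9/2.
∫_0^3 v(x) φ(x) dx = ∫_0^3 (x^2 - 3*x) dx. Term by term:
  ∫_0^3 x^2 dx = 9;  ∫_0^3 -3*x dx = -27/2.
Sum: 9 − 27/2 = -9/2.
So RHS = -∫_0^3 v(x) φ(x) dx = 9/2.
LHS = RHS, so the identity holds for this test φ.
Moreover u is smooth here and v(x) = u'(x) = -1 pointwise, so the identity holds for every test function. Hence v is the weak derivative of u.


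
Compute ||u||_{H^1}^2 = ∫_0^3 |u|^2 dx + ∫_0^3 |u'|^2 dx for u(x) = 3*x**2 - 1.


||u||_{H^1}^2 = 3552/5

The H^1 norm (squared) on an interval (0, L) is
  ||u||_{H^1}^2 = ∫_0^L u(x)^2 dx + ∫_0^L u'(x)^2 dx.
Compute u'(x) = 6*x.
Then u(x)^2 = 9*x**4 - 6*x**2 + 1 and u'(x)^2 = 36*x**2.
Integrate each monomial from 0 to 3 using ∫_0^3 c·x^n dx = c·3^(n+1)/(n+1):
  ∫_0^3 u(x)^2 dx = ∫_0^3 (9*x^4 - 6*x^2 + 1) dx. Term by term:
    ∫_0^3 9*x^4 dx = 2187/5;  ∫_0^3 -6*x^2 dx = -54;  ∫_0^3 1 dx = 3.
  Sum: 2187/5 − 54 + 3 = 1932/5.
  ∫_0^3 u'(x)^2 dx = ∫_0^3 (36*x^2) dx. Term by term:
    ∫_0^3 36*x^2 dx = 324.
Adding: ||u||_{H^1}^2 = 1932/5 + 324 = 3552/5.


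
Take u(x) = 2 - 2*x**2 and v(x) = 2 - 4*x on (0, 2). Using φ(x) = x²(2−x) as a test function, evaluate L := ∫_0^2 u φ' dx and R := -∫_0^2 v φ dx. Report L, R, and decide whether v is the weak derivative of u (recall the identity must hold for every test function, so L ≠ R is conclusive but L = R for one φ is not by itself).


LHS = 32/5, RHS = 56/15. No, v is not the weak derivative of u.

u(x) = 2 - 2*x**2, classical derivative u'(x) = -4*x.
φ(x) = x²(2−x), so φ'(x) = x*(4 - 3*x).
Note φ(0) = φ(2) = 0, so the boundary term u·φ vanishes.
LHS = ∫_0^2 u(x) φ'(x) dx = ∫_0^2 (6*x^4 - 8*x^3 - 6*x^2 + 8*x) dx. Term by term:
  ∫_0^2 6*x^4 dx = 192/5;  ∫_0^2 -8*x^3 dx = -32;  ∫_0^2 -6*x^2 dx = -16;
  ∫_0^2 8*x dx = 16.
Sum: 192/5 − 32 − 16 + 16 = 32/5.
So LHS = 32/5.
∫_0^2 v(x) φ(x) dx = ∫_0^2 (4*x^4 - 10*x^3 + 4*x^2) dx. Term by term:
  ∫_0^2 4*x^4 dx = 128/5;  ∫_0^2 -10*x^3 dx = -40;  ∫_0^2 4*x^2 dx = 32/3.
Sum: 128/5 − 40 + 32/3 = -56/15.
So RHS = -∫_0^2 v(x) φ(x) dx = 56/15.
LHS − RHS = 8/3 ≠ 0, so the identity fails.
(For a valid weak derivative the identity must hold for EVERY test function, in particular this one. The failure shows v is NOT the weak derivative of u.)
Correct weak derivative would be u'(x) = -4*x.


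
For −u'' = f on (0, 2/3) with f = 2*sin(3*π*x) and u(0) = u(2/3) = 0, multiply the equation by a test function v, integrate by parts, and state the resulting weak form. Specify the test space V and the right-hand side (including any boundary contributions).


V = H^1_0(0, 2/3) (so v(0) = v(2/3) = 0); weak form: ∫_0^2/3 u'v' dx = ∫_0^2/3 (2*sin(3*π*x)) v dx for all v ∈ V.

Multiply both sides by a test function v and integrate from 0 to 2/3:
  ∫_0^2/3 −u''(x) v(x) dx = ∫_0^2/3 f(x) v(x) dx.
Integrate the LHS by parts once:
  ∫_0^2/3 −u'' v dx = −[u'(x) v(x)]_0^2/3 + ∫_0^2/3 u'(x) v'(x) dx.
Thus ∫_0^2/3 u'(x) v'(x) dx = ∫_0^2/3 f(x) v(x) dx + [u'(x) v(x)]_0^2/3.
Choose V so that boundary terms are either known or forced to vanish.
u is Dirichlet: u(0) = u(2/3) = 0. Let V = H^1_0(0, 2/3); then v(0) = v(2/3) = 0, and [u' v]_0^2/3 = 0.
Weak formulation: find u (satisfying any essential BC) such that ∫_0^2/3 u'(x) v'(x) dx = ∫_0^2/3 f v dx for all v ∈ V.
Substituting f(x) = 2*sin(3*π*x), the right-hand side is ∫_0^2/3 (2*sin(3*π*x)) v dx.


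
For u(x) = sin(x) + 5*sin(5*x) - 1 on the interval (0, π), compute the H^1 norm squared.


||u||_{H^1(0,π)}^2 = -8 + 327*π

u'(x) = cos(x) + 25*cos(5*x).
Expand u² and (u')² and integrate term by term on (0, π), using: for integers n ≥ 1, ∫_0^π sin²(nx) dx = ∫_0^π cos²(nx) dx = π/2; for n ≠ n', ∫_0^π sin(nx)sin(n'x) dx = ∫_0^π cos(nx)cos(n'x) dx = 0; and by product-to-sum, ∫_0^π sin(nx)cos(n'x) dx = ½∫_0^π [sin((n+n')x) + sin((n−n')x)] dx, which is 0 when n+n' is even and 2n/(n²−n'²) when n+n' is odd (it need not vanish on (0, π)). For the constant mode: ∫_0^π 1 dx = π, ∫_0^π cos(nx) dx = 0, ∫_0^π sin(nx) dx = (1−(−1)^n)/n.
  u² squared terms: (-1)²·∫1 dx = 1·π = π;  (5)²·∫sin(5x)² dx = 25·π/2 = 25*π/2;  (1)²·∫sin(x)² dx = 1·π/2 = π/2.
  u² cross terms: 2·(-1)·(5)·∫1·sin(5x) dx = -10·(2/5) = -4;  2·(-1)·(1)·∫1·sin(x) dx = -2·(2) = -4;  2·(5)·(1)·∫sin(5x)·sin(x) dx = 10·(0) = 0.
  So ∫_0^π u² dx = π + 25*π/2 + π/2 − 4 − 4 + 0 = -8 + 14*π.
  (u')² squared terms: (25)²·∫cos(5x)² dx = 625·π/2 = 625*π/2;  (1)²·∫cos(x)² dx = 1·π/2 = π/2.
  (u')² cross terms: 2·(25)·(1)·∫cos(5x)·cos(x) dx = 50·(0) = 0.
  So ∫_0^π (u')² dx = 625*π/2 + π/2 + 0 = 313*π.
||u||_{H^1}^2 = (-8 + 14*π) + (313*π) = -8 + 327*π.


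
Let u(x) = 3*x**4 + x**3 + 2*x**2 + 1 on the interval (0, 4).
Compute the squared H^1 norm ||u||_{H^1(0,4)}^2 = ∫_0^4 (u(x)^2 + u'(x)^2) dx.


||u||_{H^1}^2 = 15882196/21

The H^1 norm (squared) on an interval (0, L) is
  ||u||_{H^1}^2 = ∫_0^L u(x)^2 dx + ∫_0^L u'(x)^2 dx.
Compute u'(x) = 12*x**3 + 3*x**2 + 4*x.
Then u(x)^2 = 9*x**8 + 6*x**7 + 13*x**6 + 4*x**5 + 10*x**4 + 2*x**3 + 4*x**2 + 1 and u'(x)^2 = 144*x**6 + 72*x**5 + 105*x**4 + 24*x**3 + 16*x**2.
Integrate each monomial from 0 to 4 using ∫_0^4 c·x^n dx = c·4^(n+1)/(n+1):
  ∫_0^4 u(x)^2 dx = ∫_0^4 (9*x^8 + 6*x^7 + 13*x^6 + 4*x^5 + 10*x^4 + 2*x^3 + 4*x^2 + 1) dx. Term by term:
    ∫_0^4 9*x^8 dx = 262144;  ∫_0^4 6*x^7 dx = 49152;  ∫_0^4 13*x^6 dx = 212992/7;
    ∫_0^4 4*x^5 dx = 8192/3;  ∫_0^4 10*x^4 dx = 2048;  ∫_0^4 2*x^3 dx = 128;
    ∫_0^4 4*x^2 dx = 256/3;  ∫_0^4 1 dx = 4.
  Sum: 262144 + 49152 + 212992/7 + 8192/3 + 2048 + 128 + 256/3 + 4 = 2427036/7.
  ∫_0^4 u'(x)^2 dx = ∫_0^4 (144*x^6 + 72*x^5 + 105*x^4 + 24*x^3 + 16*x^2) dx. Term by term:
    ∫_0^4 144*x^6 dx = 2359296/7;  ∫_0^4 72*x^5 dx = 49152;  ∫_0^4 105*x^4 dx = 21504;
    ∫_0^4 24*x^3 dx = 1536;  ∫_0^4 16*x^2 dx = 1024/3.
  Sum: 2359296/7 + 49152 + 21504 + 1536 + 1024/3 = 8601088/21.
Adding: ||u||_{H^1}^2 = 2427036/7 + 8601088/21 = 15882196/21.


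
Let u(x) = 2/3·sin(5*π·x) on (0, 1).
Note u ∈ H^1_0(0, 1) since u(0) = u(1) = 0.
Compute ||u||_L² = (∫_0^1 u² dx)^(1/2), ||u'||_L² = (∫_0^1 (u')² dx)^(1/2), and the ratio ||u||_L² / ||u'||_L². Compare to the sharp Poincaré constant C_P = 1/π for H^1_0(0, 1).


||u||_L² / ||u'||_L² = 1/(5*π) < C_P = 1/π.

u(x) = 2/3·sin(5*π·x), so u'(x) = 10*π*cos(5*π*x)/3.
Writing u(x) = A·sin(kπx/L) with A = 2/3 and k = 5, use ∫_0^L sin²(kπx/L) dx = L/2 and ∫_0^L cos²(kπx/L) dx = L/2.
u² = 4/9·sin²(5*π·x) and (u')² = 100*π^2/9·cos²(5*π·x), and each of sin², cos² integrates to L/2 = 1/2 over (0, 1).
∫_0^1 u² dx = 2/9, so ||u||_L² = sqrt(2)/3.
∫_0^1 (u')² dx = 50*π^2/9, so ||u'||_L² = 5*sqrt(2)*π/3.
Ratio ||u||_L² / ||u'||_L² = 1/(5*π).
Sharp Poincaré constant on H^1_0(0, 1) is C_P = L/π = 1/π, achieved by sin(π·x).
This is the k = 5 harmonic; the ratio L/(kπ) is strictly less than C_P = L/π, consistent with the sharp inequality ||u||_L² ≤ C_P ||u'||_L².


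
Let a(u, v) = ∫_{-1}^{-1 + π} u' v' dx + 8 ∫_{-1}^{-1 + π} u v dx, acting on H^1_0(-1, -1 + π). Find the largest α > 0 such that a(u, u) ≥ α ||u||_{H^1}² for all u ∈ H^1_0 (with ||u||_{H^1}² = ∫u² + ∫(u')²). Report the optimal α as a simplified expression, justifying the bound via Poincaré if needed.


α = 1

Coercivity of a(·,·) on H^1_0(-1, -1 + π) means a(u, u) ≥ α ||u||_{H^1}² for every u ∈ H^1_0.
The interval has length L = π, and Poincaré/coercivity depend only on L. Here a(u, u) = ∫(u')² + (8)·∫u².
Here c = 8 ≥ 1, so a(u,u) = ∫(u')² + c∫u² ≥ ∫(u')² + ∫u² = ||u||_{H^1}², i.e. α = 1 works. No larger α is possible: a(u,u) ≥ α||u||_{H^1}² means (1−α)∫(u')² ≥ (α−c)∫u², and for the modes u_n = sin(nπ(x−x₀)/L) (x₀ the left endpoint) one has ∫u_n²/∫(u_n')² = (L/(nπ))² → 0, so a(u_n,u_n)/||u_n||_{H^1}² → 1. Hence the optimal constant is α = 1.
Therefore α = 1.


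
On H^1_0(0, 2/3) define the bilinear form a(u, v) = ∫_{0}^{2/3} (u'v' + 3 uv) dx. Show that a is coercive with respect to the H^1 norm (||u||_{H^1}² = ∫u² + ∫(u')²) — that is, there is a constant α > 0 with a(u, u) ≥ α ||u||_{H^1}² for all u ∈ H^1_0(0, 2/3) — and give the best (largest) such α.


α = 1

Coercivity of a(·,·) on H^1_0(0, 2/3) means a(u, u) ≥ α ||u||_{H^1}² for every u ∈ H^1_0.
The interval has length L = 2/3, and Poincaré/coercivity depend only on L. Here a(u, u) = ∫(u')² + (3)·∫u².
Here c = 3 ≥ 1, so a(u,u) = ∫(u')² + c∫u² ≥ ∫(u')² + ∫u² = ||u||_{H^1}², i.e. α = 1 works. No larger α is possible: a(u,u) ≥ α||u||_{H^1}² means (1−α)∫(u')² ≥ (α−c)∫u², and for the modes u_n = sin(nπ(x−x₀)/L) (x₀ the left endpoint) one has ∫u_n²/∫(u_n')² = (L/(nπ))² → 0, so a(u_n,u_n)/||u_n||_{H^1}² → 1. Hence the optimal constant is α = 1.
Therefore α = 1.


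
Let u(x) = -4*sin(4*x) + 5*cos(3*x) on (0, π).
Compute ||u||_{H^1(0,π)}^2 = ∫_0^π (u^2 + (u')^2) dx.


||u||_{H^1(0,π)}^2 = -3200/7 + 261*π

u'(x) = -15*sin(3*x) - 16*cos(4*x).
Expand u² and (u')² and integrate term by term on (0, π), using: for integers n ≥ 1, ∫_0^π sin²(nx) dx = ∫_0^π cos²(nx) dx = π/2; for n ≠ n', ∫_0^π sin(nx)sin(n'x) dx = ∫_0^π cos(nx)cos(n'x) dx = 0; and by product-to-sum, ∫_0^π sin(nx)cos(n'x) dx = ½∫_0^π [sin((n+n')x) + sin((n−n')x)] dx, which is 0 when n+n' is even and 2n/(n²−n'²) when n+n' is odd (it need not vanish on (0, π)).
  u² squared terms: (-4)²·∫sin(4x)² dx = 16·π/2 = 8*π;  (5)²·∫cos(3x)² dx = 25·π/2 = 25*π/2.
  u² cross terms: 2·(-4)·(5)·∫sin(4x)·cos(3x) dx = -40·(8/7) = -320/7.
  So ∫_0^π u² dx = 8*π + 25*π/2 − 320/7 = -320/7 + 41*π/2.
  (u')² squared terms: (-16)²·∫cos(4x)² dx = 256·π/2 = 128*π;  (-15)²·∫sin(3x)² dx = 225·π/2 = 225*π/2.
  (u')² cross terms: 2·(-16)·(-15)·∫cos(4x)·sin(3x) dx = 480·(-6/7) = -2880/7.
  So ∫_0^π (u')² dx = 128*π + 225*π/2 − 2880/7 = -2880/7 + 481*π/2.
||u||_{H^1}^2 = (-320/7 + 41*π/2) + (-2880/7 + 481*π/2) = -3200/7 + 261*π.


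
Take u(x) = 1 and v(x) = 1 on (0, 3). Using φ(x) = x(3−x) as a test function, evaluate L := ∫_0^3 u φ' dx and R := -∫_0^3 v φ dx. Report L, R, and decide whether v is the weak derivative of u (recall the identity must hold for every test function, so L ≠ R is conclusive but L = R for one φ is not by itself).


LHS = 0, RHS = -9/2. No, v is not the weak derivative of u.

u(x) = 1, classical derivative u'(x) = 0.
φ(x) = x(3−x), so φ'(x) = 3 - 2*x.
Note φ(0) = φ(3) = 0, so the boundary term u·φ vanishes.
LHS = ∫_0^3 u(x) φ'(x) dx = ∫_0^3 (3 - 2*x) dx. Term by term:
  ∫_0^3 -2*x dx = -9;  ∫_0^3 3 dx = 9.
Sum: -9 + 9 = 0.
So LHS = 0.
∫_0^3 v(x) φ(x) dx = ∫_0^3 (-x^2 + 3*x) dx. Term by term:
  ∫_0^3 -x^2 dx = -9;  ∫_0^3 3*x dx = 27/2.
Sum: -9 + 27/2 = 9/2.
So RHS = -∫_0^3 v(x) φ(x) dx = -9/2.
LHS − RHS = 9/2 ≠ 0, so the identity fails.
(For a valid weak derivative the identity must hold for EVERY test function, in particular this one. The failure shows v is NOT the weak derivative of u.)
Correct weak derivative would be u'(x) = 0.


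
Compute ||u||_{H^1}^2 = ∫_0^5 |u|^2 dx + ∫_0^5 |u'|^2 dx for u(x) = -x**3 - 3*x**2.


||u||_{H^1}^2 = 316125/7

The H^1 norm (squared) on an interval (0, L) is
  ||u||_{H^1}^2 = ∫_0^L u(x)^2 dx + ∫_0^L u'(x)^2 dx.
Compute u'(x) = -3*x**2 - 6*x.
Then u(x)^2 = x**6 + 6*x**5 + 9*x**4 and u'(x)^2 = 9*x**4 + 36*x**3 + 36*x**2.
Integrate each monomial from 0 to 5 using ∫_0^5 c·x^n dx = c·5^(n+1)/(n+1):
  ∫_0^5 u(x)^2 dx = ∫_0^5 (x^6 + 6*x^5 + 9*x^4) dx. Term by term:
    ∫_0^5 x^6 dx = 78125/7;  ∫_0^5 6*x^5 dx = 15625;  ∫_0^5 9*x^4 dx = 5625.
  Sum: 78125/7 + 15625 + 5625 = 226875/7.
  ∫_0^5 u'(x)^2 dx = ∫_0^5 (9*x^4 + 36*x^3 + 36*x^2) dx. Term by term:
    ∫_0^5 9*x^4 dx = 5625;  ∫_0^5 36*x^3 dx = 5625;  ∫_0^5 36*x^2 dx = 1500.
  Sum: 5625 + 5625 + 1500 = 12750.
Adding: ||u||_{H^1}^2 = 226875/7 + 12750 = 316125/7.


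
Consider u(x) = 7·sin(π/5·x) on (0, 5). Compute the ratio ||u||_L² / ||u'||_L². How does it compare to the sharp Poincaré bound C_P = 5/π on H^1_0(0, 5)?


||u||_L² / ||u'||_L² = 5/π = C_P.

u(x) = 7·sin(π/5·x), so u'(x) = 7*π*cos(π*x/5)/5.
Writing u(x) = A·sin(kπx/L) with A = 7 and k = 1, use ∫_0^L sin²(kπx/L) dx = L/2 and ∫_0^L cos²(kπx/L) dx = L/2.
u² = 49·sin²(π/5·x) and (u')² = 49*π^2/25·cos²(π/5·x), and each of sin², cos² integrates to L/2 = 5/2 over (0, 5).
∫_0^5 u² dx = 245/2, so ||u||_L² = 7*sqrt(10)/2.
∫_0^5 (u')² dx = 49*π^2/10, so ||u'||_L² = 7*sqrt(10)*π/10.
Ratio ||u||_L² / ||u'||_L² = 5/π.
Sharp Poincaré constant on H^1_0(0, 5) is C_P = L/π = 5/π, achieved by sin(π/5·x).
This is the k = 1 eigenfunction (up to amplitude), so the ratio equals the sharp Poincaré constant exactly.


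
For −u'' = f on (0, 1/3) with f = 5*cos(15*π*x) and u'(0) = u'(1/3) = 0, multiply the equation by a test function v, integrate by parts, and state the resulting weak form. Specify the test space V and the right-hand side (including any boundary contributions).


V = H^1(0, 1/3) (no boundary constraint on v; u is determined up to an additive constant); weak form: ∫_0^1/3 u'v' dx = ∫_0^1/3 (5*cos(15*π*x)) v dx for all v ∈ V.

Multiply both sides by a test function v and integrate from 0 to 1/3:
  ∫_0^1/3 −u''(x) v(x) dx = ∫_0^1/3 f(x) v(x) dx.
Integrate the LHS by parts once:
  ∫_0^1/3 −u'' v dx = −[u'(x) v(x)]_0^1/3 + ∫_0^1/3 u'(x) v'(x) dx.
Thus ∫_0^1/3 u'(x) v'(x) dx = ∫_0^1/3 f(x) v(x) dx + [u'(x) v(x)]_0^1/3.
Choose V so that boundary terms are either known or forced to vanish.
u has homogeneous Neumann: u'(0) = u'(1/3) = 0. So [u' v]_0^1/3 = 0·v(1/3) − 0·v(0) = 0 for any v; take V = H^1(0, 1/3).
Weak formulation: find u (satisfying any essential BC) such that ∫_0^1/3 u'(x) v'(x) dx = ∫_0^1/3 f v dx for all v ∈ V (homogeneous Neumann, so boundary terms vanish).
Substituting f(x) = 5*cos(15*π*x), the right-hand side is ∫_0^1/3 (5*cos(15*π*x)) v dx.
Compatibility check (pure Neumann): taking v ≡ 1 ∈ V gives 0 = ∫_0^1/3 f dx + (0) − (0), i.e. ∫_0^1/3 f dx must equal u'(0) − u'(1/3) = 0. Indeed ∫_0^1/3 (5*cos(15*π*x)) dx = 0, so the data are compatible. The solution is then unique only up to an additive constant (fix it e.g. by requiring ∫_0^1/3 u dx = 0).


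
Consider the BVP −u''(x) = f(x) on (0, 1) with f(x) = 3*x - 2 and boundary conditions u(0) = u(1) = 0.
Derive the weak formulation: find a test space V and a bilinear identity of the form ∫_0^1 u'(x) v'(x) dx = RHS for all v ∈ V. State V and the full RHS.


V = H^1_0(0, 1) (so v(0) = v(1) = 0); weak form: ∫_0^1 u'v' dx = ∫_0^1 (3*x - 2) v dx for all v ∈ V.

Multiply both sides by a test function v and integrate from 0 to 1:
  ∫_0^1 −u''(x) v(x) dx = ∫_0^1 f(x) v(x) dx.
Integrate the LHS by parts once:
  ∫_0^1 −u'' v dx = −[u'(x) v(x)]_0^1 + ∫_0^1 u'(x) v'(x) dx.
Thus ∫_0^1 u'(x) v'(x) dx = ∫_0^1 f(x) v(x) dx + [u'(x) v(x)]_0^1.
Choose V so that boundary terms are either known or forced to vanish.
u is Dirichlet: u(0) = u(1) = 0. Let V = H^1_0(0, 1); then v(0) = v(1) = 0, and [u' v]_0^1 = 0.
Weak formulation: find u (satisfying any essential BC) such that ∫_0^1 u'(x) v'(x) dx = ∫_0^1 f v dx for all v ∈ V.
Substituting f(x) = 3*x - 2, the right-hand side is ∫_0^1 (3*x - 2) v dx.


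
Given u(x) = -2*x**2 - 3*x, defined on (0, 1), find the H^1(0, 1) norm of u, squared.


||u||_{H^1}^2 = 497/15

The H^1 norm (squared) on an interval (0, L) is
  ||u||_{H^1}^2 = ∫_0^L u(x)^2 dx + ∫_0^L u'(x)^2 dx.
Compute u'(x) = -4*x - 3.
Then u(x)^2 = 4*x**4 + 12*x**3 + 9*x**2 and u'(x)^2 = 16*x**2 + 24*x + 9.
Integrate each monomial from 0 to 1 using ∫_0^1 c·x^n dx = c·1^(n+1)/(n+1):
  ∫_0^1 u(x)^2 dx = ∫_0^1 (4*x^4 + 12*x^3 + 9*x^2) dx. Term by term:
    ∫_0^1 4*x^4 dx = 4/5;  ∫_0^1 12*x^3 dx = 3;  ∫_0^1 9*x^2 dx = 3.
  Sum: 4/5 + 3 + 3 = 34/5.
  ∫_0^1 u'(x)^2 dx = ∫_0^1 (16*x^2 + 24*x + 9) dx. Term by term:
    ∫_0^1 16*x^2 dx = 16/3;  ∫_0^1 24*x dx = 12;  ∫_0^1 9 dx = 9.
  Sum: 16/3 + 12 + 9 = 79/3.
Adding: ||u||_{H^1}^2 = 34/5 + 79/3 = 497/15.


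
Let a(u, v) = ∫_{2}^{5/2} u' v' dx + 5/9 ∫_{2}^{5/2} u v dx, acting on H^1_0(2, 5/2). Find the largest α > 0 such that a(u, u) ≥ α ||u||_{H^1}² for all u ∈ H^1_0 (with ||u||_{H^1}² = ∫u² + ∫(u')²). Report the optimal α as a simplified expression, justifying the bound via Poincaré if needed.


α = (5 + 36*π^2)/(9*(1 + 4*π^2))

Coercivity of a(·,·) on H^1_0(2, 5/2) means a(u, u) ≥ α ||u||_{H^1}² for every u ∈ H^1_0.
The interval has length L = 1/2, and Poincaré/coercivity depend only on L. Here a(u, u) = ∫(u')² + (5/9)·∫u².
Here 0 < c = 5/9 < 1. The condition a(u,u) ≥ α||u||_{H^1}² reads (1−α)∫(u')² ≥ (α−c)∫u². Any admissible α is ≤ 1 (rapidly oscillating u have ∫u²/∫(u')² → 0), and α = 1 would force 0 ≥ (1−c)∫u², impossible since c < 1; so 1−α > 0. By the sharp Poincaré inequality on H^1_0 of an interval of length L, ∫(u')² ≥ (π/L)²∫u² with equality for the first sine mode sin(π(x−x₀)/L) (x₀ the left endpoint), so the inequality holds for all u iff (1−α)(π/L)² ≥ α − c, i.e. α ≤ ((π/L)² + c)/((π/L)² + 1) = (1 + c(L/π)²)/(1 + (L/π)²). With (π/L)² = 4*π^2 and c = 5/9, the largest admissible constant is α = ((π/L)² + c)/((π/L)² + 1).
Simplifying, α = (5 + 36*π^2)/(9*(1 + 4*π^2)).


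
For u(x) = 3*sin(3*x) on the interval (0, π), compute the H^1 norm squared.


||u||_{H^1(0,π)}^2 = 45*π

u'(x) = 9*cos(3*x).
Expand u² and (u')² and integrate term by term on (0, π), using: for integers n ≥ 1, ∫_0^π sin²(nx) dx = ∫_0^π cos²(nx) dx = π/2; for n ≠ n', ∫_0^π sin(nx)sin(n'x) dx = ∫_0^π cos(nx)cos(n'x) dx = 0; and by product-to-sum, ∫_0^π sin(nx)cos(n'x) dx = ½∫_0^π [sin((n+n')x) + sin((n−n')x)] dx, which is 0 when n+n' is even and 2n/(n²−n'²) when n+n' is odd (it need not vanish on (0, π)).
  u² squared terms: (3)²·∫sin(3x)² dx = 9·π/2 = 9*π/2.
  So ∫_0^π u² dx = 9*π/2.
  (u')² squared terms: (9)²·∫cos(3x)² dx = 81·π/2 = 81*π/2.
  So ∫_0^π (u')² dx = 81*π/2.
||u||_{H^1}^2 = (9*π/2) + (81*π/2) = 45*π.


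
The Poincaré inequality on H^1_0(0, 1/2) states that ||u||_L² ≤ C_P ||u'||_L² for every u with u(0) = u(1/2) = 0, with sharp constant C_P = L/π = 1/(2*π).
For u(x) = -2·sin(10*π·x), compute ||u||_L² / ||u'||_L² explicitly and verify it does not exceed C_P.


||u||_L² / ||u'||_L² = 1/(10*π) < C_P = 1/(2*π).

u(x) = -2·sin(10*π·x), so u'(x) = -20*π*cos(10*π*x).
Writing u(x) = A·sin(kπx/L) with A = -2 and k = 5, use ∫_0^L sin²(kπx/L) dx = L/2 and ∫_0^L cos²(kπx/L) dx = L/2.
u² = 4·sin²(10*π·x) and (u')² = 400*π^2·cos²(10*π·x), and each of sin², cos² integrates to L/2 = 1/4 over (0, 1/2).
∫_0^1/2 u² dx = 1, so ||u||_L² = 1.
∫_0^1/2 (u')² dx = 100*π^2, so ||u'||_L² = 10*π.
Ratio ||u||_L² / ||u'||_L² = 1/(10*π).
Sharp Poincaré constant on H^1_0(0, 1/2) is C_P = L/π = 1/(2*π), achieved by sin(2*π·x).
This is the k = 5 harmonic; the ratio L/(kπ) is strictly less than C_P = L/π, consistent with the sharp inequality ||u||_L² ≤ C_P ||u'||_L².


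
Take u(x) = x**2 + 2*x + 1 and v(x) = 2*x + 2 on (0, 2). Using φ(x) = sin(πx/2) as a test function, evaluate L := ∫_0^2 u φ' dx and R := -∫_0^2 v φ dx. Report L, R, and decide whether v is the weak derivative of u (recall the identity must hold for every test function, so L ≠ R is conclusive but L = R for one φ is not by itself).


LHS = -16/π, RHS = -16/π. Yes, v = u' weakly.

u(x) = x**2 + 2*x + 1, classical derivative u'(x) = 2*x + 2.
φ(x) = sin(πx/2), so φ'(x) = π*cos(π*x/2)/2.
Note φ(0) = φ(2) = 0, so the boundary term u·φ vanishes.
LHS = ∫_0^2 u(x) φ'(x) dx = ∫_0^2 (π*x^2*cos(π*x/2)/2 + π*x*cos(π*x/2) + π*cos(π*x/2)/2) dx. Term by term:
  ∫_0^2 π*cos(π*x/2)/2 dx = 0;  ∫_0^2 π*x*cos(π*x/2) dx = -8/π;  ∫_0^2 π*x^2*cos(π*x/2)/2 dx = -8/π.
Sum: 0 − 8/π − 8/π = -16/π.
So LHS = -16/π.
∫_0^2 v(x) φ(x) dx = ∫_0^2 (2*x*sin(π*x/2) + 2*sin(π*x/2)) dx. Term by term:
  ∫_0^2 2*sin(π*x/2) dx = 8/π;  ∫_0^2 2*x*sin(π*x/2) dx = 8/π.
Sum: 8/π + 8/π = 16/π.
So RHS = -∫_0^2 v(x) φ(x) dx = -16/π.
LHS = RHS, so the identity holds for this test φ.
Moreover u is smooth here and v(x) = u'(x) = 2*x + 2 pointwise, so the identity holds for every test function. Hence v is the weak derivative of u.


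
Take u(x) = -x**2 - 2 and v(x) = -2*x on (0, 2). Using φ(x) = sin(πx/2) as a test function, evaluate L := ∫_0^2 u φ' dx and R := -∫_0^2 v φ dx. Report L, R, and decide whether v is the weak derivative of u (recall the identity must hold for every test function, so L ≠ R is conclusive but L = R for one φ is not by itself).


LHS = 8/π, RHS = 8/π. Yes, v = u' weakly.

u(x) = -x**2 - 2, classical derivative u'(x) = -2*x.
φ(x) = sin(πx/2), so φ'(x) = π*cos(π*x/2)/2.
Note φ(0) = φ(2) = 0, so the boundary term u·φ vanishes.
LHS = ∫_0^2 u(x) φ'(x) dx = ∫_0^2 (-π*x^2*cos(π*x/2)/2 - π*cos(π*x/2)) dx. Term by term:
  ∫_0^2 -π*cos(π*x/2) dx = 0;  ∫_0^2 -π*x^2*cos(π*x/2)/2 dx = 8/π.
Sum: 0 + 8/π = 8/π.
So LHS = 8/π.
∫_0^2 v(x) φ(x) dx = ∫_0^2 (-2*x*sin(π*x/2)) dx. Term by term:
  ∫_0^2 -2*x*sin(π*x/2) dx = -8/π.
So RHS = -∫_0^2 v(x) φ(x) dx = 8/π.
LHS = RHS, so the identity holds for this test φ.
Moreover u is smooth here and v(x) = u'(x) = -2*x pointwise, so the identity holds for every test function. Hence v is the weak derivative of u.


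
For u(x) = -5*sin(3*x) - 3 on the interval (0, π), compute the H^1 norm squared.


||u||_{H^1(0,π)}^2 = 20 + 134*π

u'(x) = -15*cos(3*x).
Expand u² and (u')² and integrate term by term on (0, π), using: for integers n ≥ 1, ∫_0^π sin²(nx) dx = ∫_0^π cos²(nx) dx = π/2; for n ≠ n', ∫_0^π sin(nx)sin(n'x) dx = ∫_0^π cos(nx)cos(n'x) dx = 0; and by product-to-sum, ∫_0^π sin(nx)cos(n'x) dx = ½∫_0^π [sin((n+n')x) + sin((n−n')x)] dx, which is 0 when n+n' is even and 2n/(n²−n'²) when n+n' is odd (it need not vanish on (0, π)). For the constant mode: ∫_0^π 1 dx = π, ∫_0^π cos(nx) dx = 0, ∫_0^π sin(nx) dx = (1−(−1)^n)/n.
  u² squared terms: (-3)²·∫1 dx = 9·π = 9*π;  (-5)²·∫sin(3x)² dx = 25·π/2 = 25*π/2.
  u² cross terms: 2·(-3)·(-5)·∫1·sin(3x) dx = 30·(2/3) = 20.
  So ∫_0^π u² dx = 9*π + 25*π/2 + 20 = 20 + 43*π/2.
  (u')² squared terms: (-15)²·∫cos(3x)² dx = 225·π/2 = 225*π/2.
  So ∫_0^π (u')² dx = 225*π/2.
||u||_{H^1}^2 = (20 + 43*π/2) + (225*π/2) = 20 + 134*π.


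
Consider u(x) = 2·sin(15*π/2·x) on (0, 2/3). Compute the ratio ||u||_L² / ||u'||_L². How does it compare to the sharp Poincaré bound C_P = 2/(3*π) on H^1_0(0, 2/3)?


||u||_L² / ||u'||_L² = 2/(15*π) < C_P = 2/(3*π).

u(x) = 2·sin(15*π/2·x), so u'(x) = 15*π*cos(15*π*x/2).
Writing u(x) = A·sin(kπx/L) with A = 2 and k = 5, use ∫_0^L sin²(kπx/L) dx = L/2 and ∫_0^L cos²(kπx/L) dx = L/2.
u² = 4·sin²(15*π/2·x) and (u')² = 225*π^2·cos²(15*π/2·x), and each of sin², cos² integrates to L/2 = 1/3 over (0, 2/3).
∫_0^2/3 u² dx = 4/3, so ||u||_L² = 2*sqrt(3)/3.
∫_0^2/3 (u')² dx = 75*π^2, so ||u'||_L² = 5*sqrt(3)*π.
Ratio ||u||_L² / ||u'||_L² = 2/(15*π).
Sharp Poincaré constant on H^1_0(0, 2/3) is C_P = L/π = 2/(3*π), achieved by sin(3*π/2·x).
This is the k = 5 harmonic; the ratio L/(kπ) is strictly less than C_P = L/π, consistent with the sharp inequality ||u||_L² ≤ C_P ||u'||_L².


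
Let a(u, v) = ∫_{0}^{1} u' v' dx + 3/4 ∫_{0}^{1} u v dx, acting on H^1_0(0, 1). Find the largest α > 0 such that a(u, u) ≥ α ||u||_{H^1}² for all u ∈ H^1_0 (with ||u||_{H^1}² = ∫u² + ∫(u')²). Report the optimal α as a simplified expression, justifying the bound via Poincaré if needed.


α = (3/4 + π^2)/(1 + π^2)

Coercivity of a(·,·) on H^1_0(0, 1) means a(u, u) ≥ α ||u||_{H^1}² for every u ∈ H^1_0.
The interval has length L = 1, and Poincaré/coercivity depend only on L. Here a(u, u) = ∫(u')² + (3/4)·∫u².
Here 0 < c = 3/4 < 1. The condition a(u,u) ≥ α||u||_{H^1}² reads (1−α)∫(u')² ≥ (α−c)∫u². Any admissible α is ≤ 1 (rapidly oscillating u have ∫u²/∫(u')² → 0), and α = 1 would force 0 ≥ (1−c)∫u², impossible since c < 1; so 1−α > 0. By the sharp Poincaré inequality on H^1_0 of an interval of length L, ∫(u')² ≥ (π/L)²∫u² with equality for the first sine mode sin(π(x−x₀)/L) (x₀ the left endpoint), so the inequality holds for all u iff (1−α)(π/L)² ≥ α − c, i.e. α ≤ ((π/L)² + c)/((π/L)² + 1) = (1 + c(L/π)²)/(1 + (L/π)²). With (π/L)² = π^2 and c = 3/4, the largest admissible constant is α = ((π/L)² + c)/((π/L)² + 1).
Simplifying, α = (3/4 + π^2)/(1 + π^2).


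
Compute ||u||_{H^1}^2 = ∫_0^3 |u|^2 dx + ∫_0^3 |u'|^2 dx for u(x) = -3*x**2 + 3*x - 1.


||u||_{H^1}^2 = 3729/10

The H^1 norm (squared) on an interval (0, L) is
  ||u||_{H^1}^2 = ∫_0^L u(x)^2 dx + ∫_0^L u'(x)^2 dx.
Compute u'(x) = 3 - 6*x.
Then u(x)^2 = 9*x**4 - 18*x**3 + 15*x**2 - 6*x + 1 and u'(x)^2 = 36*x**2 - 36*x + 9.
Integrate each monomial from 0 to 3 using ∫_0^3 c·x^n dx = c·3^(n+1)/(n+1):
  ∫_0^3 u(x)^2 dx = ∫_0^3 (9*x^4 - 18*x^3 + 15*x^2 - 6*x + 1) dx. Term by term:
    ∫_0^3 9*x^4 dx = 2187/5;  ∫_0^3 -18*x^3 dx = -729/2;  ∫_0^3 15*x^2 dx = 135;
    ∫_0^3 -6*x dx = -27;  ∫_0^3 1 dx = 3.
  Sum: 2187/5 − 729/2 + 135 − 27 + 3 = 1839/10.
  ∫_0^3 u'(x)^2 dx = ∫_0^3 (36*x^2 - 36*x + 9) dx. Term by term:
    ∫_0^3 36*x^2 dx = 324;  ∫_0^3 -36*x dx = -162;  ∫_0^3 9 dx = 27.
  Sum: 324 − 162 + 27 = 189.
Adding: ||u||_{H^1}^2 = 1839/10 + 189 = 3729/10.


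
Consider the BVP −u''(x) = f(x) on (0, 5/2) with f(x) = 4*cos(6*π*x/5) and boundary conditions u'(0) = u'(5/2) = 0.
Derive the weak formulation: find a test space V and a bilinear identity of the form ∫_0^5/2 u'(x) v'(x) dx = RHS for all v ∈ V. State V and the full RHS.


V = H^1(0, 5/2) (no boundary constraint on v; u is determined up to an additive constant); weak form: ∫_0^5/2 u'v' dx = ∫_0^5/2 (4*cos(6*π*x/5)) v dx for all v ∈ V.

Multiply both sides by a test function v and integrate from 0 to 5/2:
  ∫_0^5/2 −u''(x) v(x) dx = ∫_0^5/2 f(x) v(x) dx.
Integrate the LHS by parts once:
  ∫_0^5/2 −u'' v dx = −[u'(x) v(x)]_0^5/2 + ∫_0^5/2 u'(x) v'(x) dx.
Thus ∫_0^5/2 u'(x) v'(x) dx = ∫_0^5/2 f(x) v(x) dx + [u'(x) v(x)]_0^5/2.
Choose V so that boundary terms are either known or forced to vanish.
u has homogeneous Neumann: u'(0) = u'(5/2) = 0. So [u' v]_0^5/2 = 0·v(5/2) − 0·v(0) = 0 for any v; take V = H^1(0, 5/2).
Weak formulation: find u (satisfying any essential BC) such that ∫_0^5/2 u'(x) v'(x) dx = ∫_0^5/2 f v dx for all v ∈ V (homogeneous Neumann, so boundary terms vanish).
Substituting f(x) = 4*cos(6*π*x/5), the right-hand side is ∫_0^5/2 (4*cos(6*π*x/5)) v dx.
Compatibility check (pure Neumann): taking v ≡ 1 ∈ V gives 0 = ∫_0^5/2 f dx + (0) − (0), i.e. ∫_0^5/2 f dx must equal u'(0) − u'(5/2) = 0. Indeed ∫_0^5/2 (4*cos(6*π*x/5)) dx = 0, so the data are compatible. The solution is then unique only up to an additive constant (fix it e.g. by requiring ∫_0^5/2 u dx = 0).
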